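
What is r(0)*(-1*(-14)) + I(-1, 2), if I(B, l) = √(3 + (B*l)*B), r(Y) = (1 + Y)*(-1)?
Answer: -14 + √5 ≈ -11.764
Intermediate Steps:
r(Y) = -1 - Y
I(B, l) = √(3 + l*B²)
r(0)*(-1*(-14)) + I(-1, 2) = (-1 - 1*0)*(-1*(-14)) + √(3 + 2*(-1)²) = (-1 + 0)*14 + √(3 + 2*1) = -1*14 + √(3 + 2) = -14 + √5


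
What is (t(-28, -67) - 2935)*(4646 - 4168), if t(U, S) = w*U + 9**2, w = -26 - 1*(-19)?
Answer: -1270524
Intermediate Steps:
w = -7 (w = -26 + 19 = -7)
t(U, S) = 81 - 7*U (t(U, S) = -7*U + 9**2 = -7*U + 81 = 81 - 7*U)
(t(-28, -67) - 2935)*(4646 - 4168) = ((81 - 7*(-28)) - 2935)*(4646 - 4168) = ((81 + 196) - 2935)*478 = (277 - 2935)*478 = -2658*478 = -1270524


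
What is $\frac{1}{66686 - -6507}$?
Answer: $\frac{1}{73193} \approx 1.3663 \cdot 10^{-5}$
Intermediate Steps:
$\frac{1}{66686 - -6507} = \frac{1}{66686 + \left(-50 + 6557\right)} = \frac{1}{66686 + 6507} = \frac{1}{73193}$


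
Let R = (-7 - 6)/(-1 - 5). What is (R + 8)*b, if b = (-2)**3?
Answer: -244/3 ≈ -81.333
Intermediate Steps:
R = 13/6 (R = -13/(-6) = -13*(-1/6) = 13/6 ≈ 2.1667)
b = -8
(R + 8)*b = (13/6 + 8)*(-8) = (61/6)*(-8) = -244/3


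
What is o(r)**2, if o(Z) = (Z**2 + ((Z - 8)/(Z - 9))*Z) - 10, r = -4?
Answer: 900/169 ≈ 5.3254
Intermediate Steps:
o(Z) = -10 + Z**2 + Z*(-8 + Z)/(-9 + Z) (o(Z) = (Z**2 + ((-8 + Z)/(-9 + Z))*Z) - 10 = (Z**2 + Z*(-8 + Z)/(-9 + Z)) - 10 = -10 + Z**2 + Z*(-8 + Z)/(-9 + Z))
o(r)**2 = ((90 + (-4)**3 - 18*(-4) - 8*(-4)**2)/(-9 - 4))**2 = ((90 - 64 + 72 - 8*16)/(-13))**2 = (-(90 - 64 + 72 - 128)/13)**2 = (-1/13*(-30))**2 = (30/13)**2 = 900/169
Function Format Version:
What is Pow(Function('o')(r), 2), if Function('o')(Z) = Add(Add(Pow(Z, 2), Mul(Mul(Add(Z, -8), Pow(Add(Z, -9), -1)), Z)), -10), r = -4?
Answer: Rational(900, 169) ≈ 5.3254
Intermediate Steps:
Function('o')(Z) = Add(-10, Pow(Z, 2), Mul(Z, Pow(Add(-9, Z), -1), Add(-8, Z))) (Function('o')(Z) = Add(Add(Pow(Z, 2), Mul(Mul(Add(-8, Z), Pow(Add(-9, Z), -1)), Z)), -10) = Add(Add(Pow(Z, 2), Mul(Mul(Pow(Add(-9, Z), -1), Add(-8, Z)), Z)), -10) = Add(Add(Pow(Z, 2), Mul(Z, Pow(Add(-9, Z), -1), Add(-8, Z))), -10) = Add(-10, Pow(Z, 2), Mul(Z, Pow(Add(-9, Z), -1), Add(-8, Z))))
Pow(Function('o')(r), 2) = Pow(Mul(Pow(Add(-9, -4), -1), Add(90, Pow(-4, 3), Mul(-18, -4), Mul(-8, Pow(-4, 2)))), 2) = Pow(Mul(Pow(-13, -1), Add(90, -64, 72, Mul(-8, 16))), 2) = Pow(Mul(Rational(-1, 13), Add(90, -64, 72, -128)), 2) = Pow(Mul(Rational(-1, 13), -30), 2) = Pow(Rational(30, 13), 2) = Rational(900, 169)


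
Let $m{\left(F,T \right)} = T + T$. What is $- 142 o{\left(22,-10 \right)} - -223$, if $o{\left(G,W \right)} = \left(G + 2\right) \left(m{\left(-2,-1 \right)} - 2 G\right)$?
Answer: $156991$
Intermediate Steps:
$m{\left(F,T \right)} = 2 T$
$o{\left(G,W \right)} = \left(-2 - 2 G\right) \left(2 + G\right)$ ($o{\left(G,W \right)} = \left(G + 2\right) \left(2 \left(-1\right) - 2 G\right) = \left(2 + G\right) \left(-2 - 2 G\right) = \left(-2 - 2 G\right) \left(2 + G\right)$)
$- 142 o{\left(22,-10 \right)} - -223 = - 142 \left(-4 - 132 - 2 \cdot 22^{2}\right) - -223 = - 142 \left(-4 - 132 - 968\right) + \left(-27 + 250\right) = - 142 \left(-4 - 132 - 968\right) + 223 = \left(-142\right) \left(-1104\right) + 223 = 156768 + 223 = 156991$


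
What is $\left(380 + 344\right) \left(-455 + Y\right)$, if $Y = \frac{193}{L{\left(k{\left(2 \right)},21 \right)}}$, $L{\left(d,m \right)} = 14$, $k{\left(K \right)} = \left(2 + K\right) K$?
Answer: $- \frac{2236074}{7} \approx -3.1944 \cdot 10^{5}$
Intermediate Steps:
$k{\left(K \right)} = K \left(2 + K\right)$
$Y = \frac{193}{14} \approx 13.786$
$\left(380 + 344\right) \left(-455 + Y\right) = \left(380 + 344\right) \left(-455 + \frac{193}{14}\right) = 724 \left(- \frac{6177}{14}\right) = - \frac{2236074}{7}$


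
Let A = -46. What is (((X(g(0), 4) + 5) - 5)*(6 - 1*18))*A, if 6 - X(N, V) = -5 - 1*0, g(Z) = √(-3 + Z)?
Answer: 6072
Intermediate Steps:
X(N, V) = 11 (X(N, V) = 6 - (-5 - 1*0) = 6 - (-5 + 0) = 6 - 1*(-5) = 6 + 5 = 11)
(((X(g(0), 4) + 5) - 5)*(6 - 1*18))*A = (((11 + 5) - 5)*(6 - 1*18))*(-46) = ((16 - 5)*(6 - 18))*(-46) = (11*(-12))*(-46) = -132*(-46) = 6072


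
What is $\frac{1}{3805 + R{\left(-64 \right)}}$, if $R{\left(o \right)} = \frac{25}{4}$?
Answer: $\frac{4}{15245} \approx 0.00026238$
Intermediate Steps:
$R{\left(o \right)} = \frac{25}{4}$ ($R{\left(o \right)} = 25 \cdot \frac{1}{4} = \frac{25}{4}$)
$\frac{1}{3805 + R{\left(-64 \right)}} = \frac{1}{3805 + \frac{25}{4}} = \frac{1}{\frac{15245}{4}} = \frac{4}{15245}$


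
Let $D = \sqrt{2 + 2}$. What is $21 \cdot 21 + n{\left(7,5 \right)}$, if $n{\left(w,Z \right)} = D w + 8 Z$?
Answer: $495$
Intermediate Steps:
$D = 2$ ($D = \sqrt{4} = 2$)
$n{\left(w,Z \right)} = 2 w + 8 Z$
$21 \cdot 21 + n{\left(7,5 \right)} = 21 \cdot 21 + \left(2 \cdot 7 + 8 \cdot 5\right) = 441 + \left(14 + 40\right) = 441 + 54 = 495$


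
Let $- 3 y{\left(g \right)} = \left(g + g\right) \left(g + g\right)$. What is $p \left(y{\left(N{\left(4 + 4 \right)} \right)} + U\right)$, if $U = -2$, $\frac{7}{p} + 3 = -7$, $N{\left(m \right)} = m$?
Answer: $\frac{917}{15} \approx 61.133$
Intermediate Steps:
$p = - \frac{7}{10}$ ($p = \frac{7}{-3 - 7} = \frac{7}{-10} = 7 \left(- \frac{1}{10}\right) = - \frac{7}{10} \approx -0.7$)
$y{\left(g \right)} = - \frac{4 g^{2}}{3}$ ($y{\left(g \right)} = - \frac{\left(g + g\right) \left(g + g\right)}{3} = - \frac{2 g 2 g}{3} = - \frac{4 g^{2}}{3}$)
$p \left(y{\left(N{\left(4 + 4 \right)} \right)} + U\right) = - \frac{7 \left(- \frac{4 \left(4 + 4\right)^{2}}{3} - 2\right)}{10} = - \frac{7 \left(- \frac{4 \cdot 8^{2}}{3} - 2\right)}{10} = - \frac{7 \left(\left(- \frac{4}{3}\right) 64 - 2\right)}{10} = - \frac{7 \left(- \frac{256}{3} - 2\right)}{10} = \left(- \frac{7}{10}\right) \left(- \frac{262}{3}\right) = \frac{917}{15}$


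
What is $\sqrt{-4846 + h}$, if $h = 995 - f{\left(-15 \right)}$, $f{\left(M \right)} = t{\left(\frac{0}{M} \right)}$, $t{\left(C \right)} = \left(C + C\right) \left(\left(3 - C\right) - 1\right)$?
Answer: $i \sqrt{3851} \approx 62.056 i$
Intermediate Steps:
$t{\left(C \right)} = 2 C \left(2 - C\right)$
$f{\left(M \right)} = 0$ ($f{\left(M \right)} = 2 \frac{0}{M} \left(2 - \frac{0}{M}\right) = 2 \cdot 0 \left(2 - 0\right) = 2 \cdot 0 \left(2 + 0\right) = 2 \cdot 0 \cdot 2 = 0$)
$h = 995$ ($h = 995 - 0 = 995 + 0 = 995$)
$\sqrt{-4846 + h} = \sqrt{-4846 + 995} = \sqrt{-3851} = i \sqrt{3851}$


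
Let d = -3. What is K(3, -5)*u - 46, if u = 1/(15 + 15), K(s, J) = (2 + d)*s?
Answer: -461/10 ≈ -46.100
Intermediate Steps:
K(s, J) = -s (K(s, J) = (2 - 3)*s = -s)
u = 1/30 ≈ 0.033333
K(3, -5)*u - 46 = -1*3*(1/30) - 46 = -3*1/30 - 46 = -⅒ - 46 = -461/10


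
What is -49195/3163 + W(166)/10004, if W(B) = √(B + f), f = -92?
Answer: -49195/3163 + √74/10004 ≈ -15.552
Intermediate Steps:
W(B) = √(-92 + B) (W(B) = √(B - 92) = √(-92 + B))
-49195/3163 + W(166)/10004 = -49195/3163 + √(-92 + 166)/10004 = -49195*1/3163 + √74*(1/10004) = -49195/3163 + √74/10004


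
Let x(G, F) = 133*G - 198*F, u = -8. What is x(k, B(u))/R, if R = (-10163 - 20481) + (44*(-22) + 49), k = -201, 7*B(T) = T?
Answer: 61849/73647 ≈ 0.83980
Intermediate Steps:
B(T) = T/7
R = -31563 (R = -30644 + (-968 + 49) = -30644 - 919 = -31563)
x(G, F) = -198*F + 133*G
x(k, B(u))/R = (-198*(-8)/7 + 133*(-201))/(-31563) = (-198*(-8/7) - 26733)*(-1/31563) = (1584/7 - 26733)*(-1/31563) = -185547/7*(-1/31563) = 61849/73647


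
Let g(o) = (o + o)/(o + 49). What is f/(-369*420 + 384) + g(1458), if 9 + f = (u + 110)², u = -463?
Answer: 65757434/58244043 ≈ 1.1290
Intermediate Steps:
f = 124600 (f = -9 + (-463 + 110)² = -9 + (-353)² = -9 + 124609 = 124600)
g(o) = 2*o/(49 + o) (g(o) = (2*o)/(49 + o) = 2*o/(49 + o))
f/(-369*420 + 384) + g(1458) = 124600/(-369*420 + 384) + 2*1458/(49 + 1458) = 124600/(-154980 + 384) + 2*1458/1507 = 124600/(-154596) + 2*1458*(1/1507) = 124600*(-1/154596) + 2916/1507 = -31150/38649 + 2916/1507 = 65757434/58244043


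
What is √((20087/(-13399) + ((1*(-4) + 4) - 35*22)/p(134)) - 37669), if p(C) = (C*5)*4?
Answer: I*√121439244874115951/1795466 ≈ 194.09*I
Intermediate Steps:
p(C) = 20*C (p(C) = (5*C)*4 = 20*C)
√((20087/(-13399) + ((1*(-4) + 4) - 35*22)/p(134)) - 37669) = √((20087/(-13399) + ((1*(-4) + 4) - 35*22)/((20*134))) - 37669) = √((20087*(-1/13399) + ((-4 + 4) - 770)/2680) - 37669) = √((-20087/13399 + (0 - 770)*(1/2680)) - 37669) = √((-20087/13399 - 770*1/2680) - 37669) = √((-20087/13399 - 77/268) - 37669) = √(-6415039/3590932 - 37669) = √(-135273232547/3590932) = I*√121439244874115951/1795466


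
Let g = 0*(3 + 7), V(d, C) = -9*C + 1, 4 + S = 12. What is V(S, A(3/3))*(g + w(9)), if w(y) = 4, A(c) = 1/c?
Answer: -32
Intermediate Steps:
S = 8 (S = -4 + 12 = 8)
V(d, C) = 1 - 9*C
g = 0 (g = 0*10 = 0)
V(S, A(3/3))*(g + w(9)) = (1 - 9/1)*(0 + 4) = (1 - 9/1)*4 = (1 - 9*1)*4 = (1 - 9)*4 = -8*4 = -32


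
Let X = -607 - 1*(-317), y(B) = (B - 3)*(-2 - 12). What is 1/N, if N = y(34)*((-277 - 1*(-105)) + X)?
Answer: 1/200508 ≈ 4.9873e-6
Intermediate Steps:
y(B) = 42 - 14*B (y(B) = (-3 + B)*(-14) = 42 - 14*B)
X = -290 (X = -607 + 317 = -290)
N = 200508 (N = (42 - 14*34)*((-277 - 1*(-105)) - 290) = (42 - 476)*((-277 + 105) - 290) = -434*(-172 - 290) = -434*(-462) = 200508)
1/N = 1/200508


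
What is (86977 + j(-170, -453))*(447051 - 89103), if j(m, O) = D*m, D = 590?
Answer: -4768941204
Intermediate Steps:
j(m, O) = 590*m
(86977 + j(-170, -453))*(447051 - 89103) = (86977 + 590*(-170))*(447051 - 89103) = (86977 - 100300)*357948 = -13323*357948 = -4768941204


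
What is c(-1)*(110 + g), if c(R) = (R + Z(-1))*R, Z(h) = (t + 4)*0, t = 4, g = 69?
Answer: 179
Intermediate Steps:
Z(h) = 0 (Z(h) = (4 + 4)*0 = 8*0 = 0)
c(R) = R² (c(R) = (R + 0)*R = R*R = R²)
c(-1)*(110 + g) = (-1)²*(110 + 69) = 1*179 = 179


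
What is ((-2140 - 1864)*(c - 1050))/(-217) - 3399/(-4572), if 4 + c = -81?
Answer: -989376157/47244 ≈ -20942.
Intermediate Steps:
c = -85 (c = -4 - 81 = -85)
((-2140 - 1864)*(c - 1050))/(-217) - 3399/(-4572) = ((-2140 - 1864)*(-85 - 1050))/(-217) - 3399/(-4572) = -4004*(-1135)*(-1/217) - 3399*(-1/4572) = 4544540*(-1/217) + 1133/1524 = -649220/31 + 1133/1524 = -989376157/47244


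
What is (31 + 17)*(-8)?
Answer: -384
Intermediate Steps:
(31 + 17)*(-8) = 48*(-8) = -384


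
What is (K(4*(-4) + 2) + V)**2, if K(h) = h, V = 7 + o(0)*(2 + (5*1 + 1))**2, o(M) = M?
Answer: 49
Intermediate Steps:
V = 7 (V = 7 + 0*(2 + (5*1 + 1))**2 = 7 + 0*(2 + (5 + 1))**2 = 7 + 0*(2 + 6)**2 = 7 + 0*8**2 = 7 + 0*64 = 7 + 0 = 7)
(K(4*(-4) + 2) + V)**2 = ((4*(-4) + 2) + 7)**2 = ((-16 + 2) + 7)**2 = (-14 + 7)**2 = (-7)**2 = 49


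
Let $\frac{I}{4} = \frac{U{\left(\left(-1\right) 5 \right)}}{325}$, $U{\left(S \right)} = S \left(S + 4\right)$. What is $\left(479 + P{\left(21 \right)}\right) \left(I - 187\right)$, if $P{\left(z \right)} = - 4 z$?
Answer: $- \frac{959929}{13} \approx -73841.0$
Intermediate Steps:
$U{\left(S \right)} = S \left(4 + S\right)$
$I = \frac{4}{65}$ ($I = 4 \frac{\left(-1\right) 5 \left(4 - 5\right)}{325} = 4 - 5 \left(4 - 5\right) \frac{1}{325} = 4 \left(-5\right) \left(-1\right) \frac{1}{325} = 4 \cdot 5 \cdot \frac{1}{325} = 4 \cdot \frac{1}{65} = \frac{4}{65} \approx 0.061538$)
$\left(479 + P{\left(21 \right)}\right) \left(I - 187\right) = \left(479 - 84\right) \left(\frac{4}{65} - 187\right) = \left(479 - 84\right) \left(- \frac{12151}{65}\right) = 395 \left(- \frac{12151}{65}\right) = - \frac{959929}{13}$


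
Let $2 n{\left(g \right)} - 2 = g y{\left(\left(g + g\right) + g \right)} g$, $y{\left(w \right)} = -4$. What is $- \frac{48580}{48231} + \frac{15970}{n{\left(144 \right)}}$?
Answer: $- \frac{2784910250}{2000187801} \approx -1.3923$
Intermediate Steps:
$n{\left(g \right)} = 1 - 2 g^{2}$ ($n{\left(g \right)} = 1 + \frac{g \left(-4\right) g}{2} = 1 + \frac{- 4 g g}{2} = 1 + \frac{\left(-4\right) g^{2}}{2} = 1 - 2 g^{2}$)
$- \frac{48580}{48231} + \frac{15970}{n{\left(144 \right)}} = - \frac{48580}{48231} + \frac{15970}{1 - 2 \cdot 144^{2}} = \left(-48580\right) \frac{1}{48231} + \frac{15970}{1 - 41472} = - \frac{48580}{48231} + \frac{15970}{1 - 41472} = - \frac{48580}{48231} + \frac{15970}{-41471} = - \frac{48580}{48231} + 15970 \left(- \frac{1}{41471}\right) = - \frac{48580}{48231} - \frac{15970}{41471} = - \frac{2784910250}{2000187801}$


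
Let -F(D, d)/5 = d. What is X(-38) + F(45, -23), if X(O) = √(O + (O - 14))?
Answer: 115 + 3*I*√10 ≈ 115.0 + 9.4868*I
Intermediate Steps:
F(D, d) = -5*d
X(O) = √(-14 + 2*O) (X(O) = √(O + (-14 + O)) = √(-14 + 2*O))
X(-38) + F(45, -23) = √(-14 + 2*(-38)) - 5*(-23) = √(-14 - 76) + 115 = √(-90) + 115 = 3*I*√10 + 115 = 115 + 3*I*√10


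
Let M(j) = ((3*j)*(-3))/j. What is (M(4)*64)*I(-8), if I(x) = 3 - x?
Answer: -6336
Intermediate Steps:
M(j) = -9 (M(j) = (-9*j)/j = -9)
(M(4)*64)*I(-8) = (-9*64)*(3 - 1*(-8)) = -576*(3 + 8) = -576*11 = -6336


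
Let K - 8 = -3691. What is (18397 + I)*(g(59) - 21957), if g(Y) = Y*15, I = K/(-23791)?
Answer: -9222934353120/23791 ≈ -3.8766e+8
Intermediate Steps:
K = -3683 (K = 8 - 3691 = -3683)
I = 3683/23791 (I = -3683/(-23791) = -3683*(-1/23791) = 3683/23791 ≈ 0.15481)
g(Y) = 15*Y
(18397 + I)*(g(59) - 21957) = (18397 + 3683/23791)*(15*59 - 21957) = 437686710*(885 - 21957)/23791 = (437686710/23791)*(-21072) = -9222934353120/23791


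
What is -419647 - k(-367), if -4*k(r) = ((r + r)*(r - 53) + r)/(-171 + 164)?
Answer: -12058029/28 ≈ -4.3064e+5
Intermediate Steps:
k(r) = r/28 + r*(-53 + r)/14 (k(r) = -((r + r)*(r - 53) + r)/(4*(-171 + 164)) = -((2*r)*(-53 + r) + r)/(4*(-7)) = -(2*r*(-53 + r) + r)*(-1)/(4*7) = -(r + 2*r*(-53 + r))*(-1)/(4*7) = -(-r/7 - 2*r*(-53 + r)/7)/4 = r/28 + r*(-53 + r)/14)
-419647 - k(-367) = -419647 - (-367)*(-105 + 2*(-367))/28 = -419647 - (-367)*(-105 - 734)/28 = -419647 - (-367)*(-839)/28 = -419647 - 1*307913/28 = -419647 - 307913/28 = -12058029/28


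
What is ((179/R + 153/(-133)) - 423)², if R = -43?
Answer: 6000162927529/32706961 ≈ 1.8345e+5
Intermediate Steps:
((179/R + 153/(-133)) - 423)² = ((179/(-43) + 153/(-133)) - 423)² = ((179*(-1/43) + 153*(-1/133)) - 423)² = ((-179/43 - 153/133) - 423)² = (-30386/5719 - 423)² = (-2449523/5719)² = 6000162927529/32706961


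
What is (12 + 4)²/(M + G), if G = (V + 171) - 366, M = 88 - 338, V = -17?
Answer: -128/231 ≈ -0.55411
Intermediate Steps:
M = -250
G = -212 (G = (-17 + 171) - 366 = 154 - 366 = -212)
(12 + 4)²/(M + G) = (12 + 4)²/(-250 - 212) = 16²/(-462) = -1/462*256 = -128/231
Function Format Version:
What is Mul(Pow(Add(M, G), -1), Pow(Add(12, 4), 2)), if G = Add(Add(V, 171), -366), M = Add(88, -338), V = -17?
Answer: Rational(-128, 231) ≈ -0.55411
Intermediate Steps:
M = -250
G = -212 (G = Add(Add(-17, 171), -366) = Add(154, -366) = -212)
Mul(Pow(Add(M, G), -1), Pow(Add(12, 4), 2)) = Mul(Pow(Add(-250, -212), -1), Pow(Add(12, 4), 2)) = Mul(Pow(-462, -1), Pow(16, 2)) = Mul(Rational(-1, 462), 256) = Rational(-128, 231)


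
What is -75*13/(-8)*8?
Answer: 975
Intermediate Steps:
-75*13/(-8)*8 = -75*13*(-⅛)*8 = -(-975)/8*8 = -75*(-13/8)*8 = (975/8)*8 = 975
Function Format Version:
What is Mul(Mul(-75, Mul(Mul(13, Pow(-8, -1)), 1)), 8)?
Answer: 975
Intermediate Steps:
Mul(Mul(-75, Mul(Mul(13, Pow(-8, -1)), 1)), 8) = Mul(Mul(-75, Mul(Mul(13, Rational(-1, 8)), 1)), 8) = Mul(Mul(-75, Mul(Rational(-13, 8), 1)), 8) = Mul(Mul(-75, Rational(-13, 8)), 8) = Mul(Rational(975, 8), 8) = 975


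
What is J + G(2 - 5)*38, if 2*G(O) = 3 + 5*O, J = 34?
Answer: -194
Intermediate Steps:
G(O) = 3/2 + 5*O/2 (G(O) = (3 + 5*O)/2 = 3/2 + 5*O/2)
J + G(2 - 5)*38 = 34 + (3/2 + 5*(2 - 5)/2)*38 = 34 + (3/2 + (5/2)*(-3))*38 = 34 + (3/2 - 15/2)*38 = 34 - 6*38 = 34 - 228 = -194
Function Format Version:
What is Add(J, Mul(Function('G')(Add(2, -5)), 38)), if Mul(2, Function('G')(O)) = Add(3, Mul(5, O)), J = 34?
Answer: -194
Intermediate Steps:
Function('G')(O) = Add(Rational(3, 2), Mul(Rational(5, 2), O)) (Function('G')(O) = Mul(Rational(1, 2), Add(3, Mul(5, O))) = Add(Rational(3, 2), Mul(Rational(5, 2), O)))
Add(J, Mul(Function('G')(Add(2, -5)), 38)) = Add(34, Mul(Add(Rational(3, 2), Mul(Rational(5, 2), Add(2, -5))), 38)) = Add(34, Mul(Add(Rational(3, 2), Mul(Rational(5, 2), -3)), 38)) = Add(34, Mul(Add(Rational(3, 2), Rational(-15, 2)), 38)) = Add(34, Mul(-6, 38)) = Add(34, -228) = -194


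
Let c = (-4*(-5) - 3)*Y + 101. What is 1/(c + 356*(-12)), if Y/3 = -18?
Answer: -1/5089 ≈ -0.00019650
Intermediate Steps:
Y = -54 (Y = 3*(-18) = -54)
c = -817 (c = (-4*(-5) - 3)*(-54) + 101 = (-1*(-20) - 3)*(-54) + 101 = (20 - 3)*(-54) + 101 = 17*(-54) + 101 = -918 + 101 = -817)
1/(c + 356*(-12)) = 1/(-817 + 356*(-12)) = 1/(-817 - 4272) = 1/(-5089) = -1/5089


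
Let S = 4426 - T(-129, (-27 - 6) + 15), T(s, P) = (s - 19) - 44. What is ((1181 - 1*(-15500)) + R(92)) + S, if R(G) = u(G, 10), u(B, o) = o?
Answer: 21309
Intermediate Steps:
T(s, P) = -63 + s (T(s, P) = (-19 + s) - 44 = -63 + s)
R(G) = 10
S = 4618 (S = 4426 - (-63 - 129) = 4426 - 1*(-192) = 4426 + 192 = 4618)
((1181 - 1*(-15500)) + R(92)) + S = ((1181 - 1*(-15500)) + 10) + 4618 = ((1181 + 15500) + 10) + 4618 = (16681 + 10) + 4618 = 16691 + 4618 = 21309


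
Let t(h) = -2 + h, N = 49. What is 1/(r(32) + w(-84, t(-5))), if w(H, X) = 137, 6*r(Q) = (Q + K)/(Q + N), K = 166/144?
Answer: 34992/4796291 ≈ 0.0072956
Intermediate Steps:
K = 83/72 (K = 166*(1/144) = 83/72 ≈ 1.1528)
r(Q) = (83/72 + Q)/(6*(49 + Q)) (r(Q) = ((Q + 83/72)/(Q + 49))/6 = ((83/72 + Q)/(49 + Q))/6 = (83/72 + Q)/(6*(49 + Q)))
1/(r(32) + w(-84, t(-5))) = 1/((83 + 72*32)/(432*(49 + 32)) + 137) = 1/((1/432)*(83 + 2304)/81 + 137) = 1/((1/432)*(1/81)*2387 + 137) = 1/(2387/34992 + 137) = 1/(4796291/34992) = 34992/4796291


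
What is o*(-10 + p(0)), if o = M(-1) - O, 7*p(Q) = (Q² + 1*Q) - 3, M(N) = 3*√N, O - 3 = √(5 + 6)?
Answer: 219/7 - 219*I/7 + 73*√11/7 ≈ 65.873 - 31.286*I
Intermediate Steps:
O = 3 + √11 (O = 3 + √(5 + 6) = 3 + √11 ≈ 6.3166)
p(Q) = -3/7 + Q/7 + Q²/7 (p(Q) = ((Q² + 1*Q) - 3)/7 = ((Q² + Q) - 3)/7 = ((Q + Q²) - 3)/7 = (-3 + Q + Q²)/7 = -3/7 + Q/7 + Q²/7)
o = -3 - √11 + 3*I (o = 3*√(-1) - (3 + √11) = 3*I + (-3 - √11) = -3 - √11 + 3*I ≈ -6.3166 + 3.0*I)
o*(-10 + p(0)) = (-3 - √11 + 3*I)*(-10 + (-3/7 + (⅐)*0 + (⅐)*0²)) = (-3 - √11 + 3*I)*(-10 + (-3/7 + 0 + (⅐)*0)) = (-3 - √11 + 3*I)*(-10 + (-3/7 + 0 + 0)) = (-3 - √11 + 3*I)*(-10 - 3/7) = (-3 - √11 + 3*I)*(-73/7) = 219/7 - 219*I/7 + 73*√11/7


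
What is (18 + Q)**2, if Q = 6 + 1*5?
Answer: 841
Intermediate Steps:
Q = 11 (Q = 6 + 5 = 11)
(18 + Q)**2 = (18 + 11)**2 = 29**2 = 841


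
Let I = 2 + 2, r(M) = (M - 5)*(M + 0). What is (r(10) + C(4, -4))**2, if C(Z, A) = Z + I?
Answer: 3364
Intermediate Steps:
r(M) = M*(-5 + M) (r(M) = (-5 + M)*M = M*(-5 + M))
I = 4
C(Z, A) = 4 + Z (C(Z, A) = Z + 4 = 4 + Z)
(r(10) + C(4, -4))**2 = (10*(-5 + 10) + (4 + 4))**2 = (10*5 + 8)**2 = (50 + 8)**2 = 58**2 = 3364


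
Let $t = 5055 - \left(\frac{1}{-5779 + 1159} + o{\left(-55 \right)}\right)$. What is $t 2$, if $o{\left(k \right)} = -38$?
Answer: $\frac{23529661}{2310} \approx 10186.0$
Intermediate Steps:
$t = \frac{23529661}{4620}$ ($t = 5055 - \left(\frac{1}{-5779 + 1159} - 38\right) = 5055 - \left(\frac{1}{-4620} - 38\right) = 5055 - \left(- \frac{1}{4620} - 38\right) = 5055 - - \frac{175561}{4620} = 5055 + \frac{175561}{4620} = \frac{23529661}{4620} \approx 5093.0$)
$t 2 = \frac{23529661}{4620} \cdot 2 = \frac{23529661}{2310}$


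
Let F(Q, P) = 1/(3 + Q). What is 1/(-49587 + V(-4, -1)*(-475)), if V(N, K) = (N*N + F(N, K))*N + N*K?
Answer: -1/22987 ≈ -4.3503e-5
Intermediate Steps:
V(N, K) = K*N + N*(N² + 1/(3 + N)) (V(N, K) = (N*N + 1/(3 + N))*N + N*K = (N² + 1/(3 + N))*N + K*N = N*(N² + 1/(3 + N)) + K*N = K*N + N*(N² + 1/(3 + N)))
1/(-49587 + V(-4, -1)*(-475)) = 1/(-49587 - 4*(1 + (3 - 4)*(-1 + (-4)²))/(3 - 4)*(-475)) = 1/(-49587 - 4*(1 - (-1 + 16))/(-1)*(-475)) = 1/(-49587 - 4*(-1)*(1 - 1*15)*(-475)) = 1/(-49587 - 4*(-1)*(1 - 15)*(-475)) = 1/(-49587 - 4*(-1)*(-14)*(-475)) = 1/(-49587 - 56*(-475)) = 1/(-49587 + 26600) = 1/(-22987) = -1/22987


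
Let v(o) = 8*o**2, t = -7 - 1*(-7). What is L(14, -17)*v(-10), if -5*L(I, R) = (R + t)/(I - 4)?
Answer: 272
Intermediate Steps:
t = 0 (t = -7 + 7 = 0)
L(I, R) = -R/(5*(-4 + I)) (L(I, R) = -(R + 0)/(5*(I - 4)) = -R/(5*(-4 + I)))
L(14, -17)*v(-10) = (-1*(-17)/(-20 + 5*14))*(8*(-10)**2) = (-1*(-17)/(-20 + 70))*(8*100) = -1*(-17)/50*800 = -1*(-17)*1/50*800 = (17/50)*800 = 272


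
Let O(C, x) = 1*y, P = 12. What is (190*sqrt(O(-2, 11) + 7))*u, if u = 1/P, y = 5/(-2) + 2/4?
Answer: 95*sqrt(5)/6 ≈ 35.404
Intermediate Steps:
y = -2 (y = 5*(-1/2) + 2*(1/4) = -5/2 + 1/2 = -2)
u = 1/12 ≈ 0.083333
O(C, x) = -2 (O(C, x) = 1*(-2) = -2)
(190*sqrt(O(-2, 11) + 7))*u = (190*sqrt(-2 + 7))*(1/12) = (190*sqrt(5))*(1/12) = 95*sqrt(5)/6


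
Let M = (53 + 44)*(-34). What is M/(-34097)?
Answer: 3298/34097 ≈ 0.096724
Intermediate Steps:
M = -3298 (M = 97*(-34) = -3298)
M/(-34097) = -3298/(-34097) = -3298*(-1/34097) = 3298/34097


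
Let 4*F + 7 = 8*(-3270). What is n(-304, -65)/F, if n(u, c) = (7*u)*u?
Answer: -2587648/26167 ≈ -98.890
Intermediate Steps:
n(u, c) = 7*u**2
F = -26167/4 (F = -7/4 + (8*(-3270))/4 = -7/4 + (1/4)*(-26160) = -7/4 - 6540 = -26167/4 ≈ -6541.8)
n(-304, -65)/F = (7*(-304)**2)/(-26167/4) = (7*92416)*(-4/26167) = 646912*(-4/26167) = -2587648/26167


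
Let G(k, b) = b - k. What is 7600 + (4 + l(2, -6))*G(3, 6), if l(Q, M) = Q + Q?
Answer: 7624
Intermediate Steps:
l(Q, M) = 2*Q
7600 + (4 + l(2, -6))*G(3, 6) = 7600 + (4 + 2*2)*(6 - 1*3) = 7600 + (4 + 4)*(6 - 3) = 7600 + 8*3 = 7600 + 24 = 7624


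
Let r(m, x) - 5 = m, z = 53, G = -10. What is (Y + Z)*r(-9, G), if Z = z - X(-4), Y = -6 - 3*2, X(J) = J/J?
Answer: -160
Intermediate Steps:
r(m, x) = 5 + m
X(J) = 1
Y = -12 (Y = -6 - 6 = -12)
Z = 52 (Z = 53 - 1*1 = 53 - 1 = 52)
(Y + Z)*r(-9, G) = (-12 + 52)*(5 - 9) = 40*(-4) = -160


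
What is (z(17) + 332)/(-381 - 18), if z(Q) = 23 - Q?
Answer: -338/399 ≈ -0.84712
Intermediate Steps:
(z(17) + 332)/(-381 - 18) = ((23 - 1*17) + 332)/(-381 - 18) = ((23 - 17) + 332)/(-399) = (6 + 332)*(-1/399) = 338*(-1/399) = -338/399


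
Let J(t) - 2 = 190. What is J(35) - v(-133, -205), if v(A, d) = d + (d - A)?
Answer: 469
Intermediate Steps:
v(A, d) = -A + 2*d
J(t) = 192 (J(t) = 2 + 190 = 192)
J(35) - v(-133, -205) = 192 - (-1*(-133) + 2*(-205)) = 192 - (133 - 410) = 192 - 1*(-277) = 192 + 277 = 469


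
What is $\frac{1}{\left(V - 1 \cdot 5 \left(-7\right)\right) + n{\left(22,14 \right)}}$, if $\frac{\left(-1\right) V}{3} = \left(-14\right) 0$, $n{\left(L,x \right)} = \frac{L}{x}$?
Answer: $\frac{7}{256} \approx 0.027344$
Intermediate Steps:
$V = 0$ ($V = - 3 \left(\left(-14\right) 0\right) = \left(-3\right) 0 = 0$)
$\frac{1}{\left(V - 1 \cdot 5 \left(-7\right)\right) + n{\left(22,14 \right)}} = \frac{1}{\left(0 - 1 \cdot 5 \left(-7\right)\right) + \frac{22}{14}} = \frac{1}{\left(0 - 5 \left(-7\right)\right) + 22 \cdot \frac{1}{14}} = \frac{1}{\left(0 - -35\right) + \frac{11}{7}} = \frac{1}{\left(0 + 35\right) + \frac{11}{7}} = \frac{1}{35 + \frac{11}{7}} = \frac{1}{\frac{256}{7}} = \frac{7}{256}$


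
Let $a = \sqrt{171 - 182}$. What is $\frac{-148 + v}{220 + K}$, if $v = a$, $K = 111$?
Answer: $- \frac{148}{331} + \frac{i \sqrt{11}}{331} \approx -0.44713 + 0.01002 i$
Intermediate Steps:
$a = i \sqrt{11}$ ($a = \sqrt{-11} = i \sqrt{11} \approx 3.3166 i$)
$v = i \sqrt{11} \approx 3.3166 i$
$\frac{-148 + v}{220 + K} = \frac{-148 + i \sqrt{11}}{220 + 111} = \frac{-148 + i \sqrt{11}}{331} = \left(-148 + i \sqrt{11}\right) \frac{1}{331} = - \frac{148}{331} + \frac{i \sqrt{11}}{331}$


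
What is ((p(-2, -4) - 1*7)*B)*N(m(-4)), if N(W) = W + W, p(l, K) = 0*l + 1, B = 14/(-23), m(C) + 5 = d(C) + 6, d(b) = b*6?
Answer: -168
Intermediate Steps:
d(b) = 6*b
m(C) = 1 + 6*C (m(C) = -5 + (6*C + 6) = -5 + (6 + 6*C) = 1 + 6*C)
B = -14/23 (B = 14*(-1/23) = -14/23 ≈ -0.60870)
p(l, K) = 1 (p(l, K) = 0 + 1 = 1)
N(W) = 2*W
((p(-2, -4) - 1*7)*B)*N(m(-4)) = ((1 - 1*7)*(-14/23))*(2*(1 + 6*(-4))) = ((1 - 7)*(-14/23))*(2*(1 - 24)) = (-6*(-14/23))*(2*(-23)) = (84/23)*(-46) = -168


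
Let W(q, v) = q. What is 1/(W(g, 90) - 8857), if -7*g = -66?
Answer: -7/61933 ≈ -0.00011303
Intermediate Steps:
g = 66/7 (g = -⅐*(-66) = 66/7 ≈ 9.4286)
1/(W(g, 90) - 8857) = 1/(66/7 - 8857) = 1/(-61933/7) = -7/61933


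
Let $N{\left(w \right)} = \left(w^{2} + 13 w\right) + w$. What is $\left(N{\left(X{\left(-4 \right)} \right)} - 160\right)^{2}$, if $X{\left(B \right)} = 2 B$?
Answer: $43264$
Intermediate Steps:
$N{\left(w \right)} = w^{2} + 14 w$
$\left(N{\left(X{\left(-4 \right)} \right)} - 160\right)^{2} = \left(2 \left(-4\right) \left(14 + 2 \left(-4\right)\right) - 160\right)^{2} = \left(- 8 \left(14 - 8\right) - 160\right)^{2} = \left(\left(-8\right) 6 - 160\right)^{2} = \left(-48 - 160\right)^{2} = \left(-208\right)^{2} = 43264$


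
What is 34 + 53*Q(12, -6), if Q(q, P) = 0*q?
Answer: 34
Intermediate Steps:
Q(q, P) = 0
34 + 53*Q(12, -6) = 34 + 53*0 = 34 + 0 = 34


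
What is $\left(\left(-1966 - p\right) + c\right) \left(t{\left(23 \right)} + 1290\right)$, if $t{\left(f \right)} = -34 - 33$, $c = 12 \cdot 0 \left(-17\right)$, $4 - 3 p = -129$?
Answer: $- \frac{7375913}{3} \approx -2.4586 \cdot 10^{6}$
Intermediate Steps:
$p = \frac{133}{3}$ ($p = \frac{4}{3} - -43 = \frac{4}{3} + 43 = \frac{133}{3} \approx 44.333$)
$c = 0$ ($c = 0 \left(-17\right) = 0$)
$t{\left(f \right)} = -67$ ($t{\left(f \right)} = -34 - 33 = -67$)
$\left(\left(-1966 - p\right) + c\right) \left(t{\left(23 \right)} + 1290\right) = \left(\left(-1966 - \frac{133}{3}\right) + 0\right) \left(-67 + 1290\right) = \left(\left(-1966 - \frac{133}{3}\right) + 0\right) 1223 = \left(- \frac{6031}{3} + 0\right) 1223 = \left(- \frac{6031}{3}\right) 1223 = - \frac{7375913}{3}$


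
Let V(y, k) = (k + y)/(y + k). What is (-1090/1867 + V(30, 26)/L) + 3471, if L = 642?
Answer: 4159691281/1198614 ≈ 3470.4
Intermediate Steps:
V(y, k) = 1 (V(y, k) = (k + y)/(k + y) = 1)
(-1090/1867 + V(30, 26)/L) + 3471 = (-1090/1867 + 1/642) + 3471 = -697913/1198614 + 3471 = 4159691281/1198614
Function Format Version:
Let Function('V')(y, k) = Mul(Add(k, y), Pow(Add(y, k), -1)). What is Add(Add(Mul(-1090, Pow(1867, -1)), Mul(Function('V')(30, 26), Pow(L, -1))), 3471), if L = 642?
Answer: Rational(4159691281, 1198614) ≈ 3470.4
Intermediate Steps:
Function('V')(y, k) = 1 (Function('V')(y, k) = Mul(Add(k, y), Pow(Add(k, y), -1)) = 1)
Add(Add(Mul(-1090, Pow(1867, -1)), Mul(Function('V')(30, 26), Pow(L, -1))), 3471) = Add(Add(Mul(-1090, Pow(1867, -1)), Mul(1, Pow(642, -1))), 3471) = Add(Add(Mul(-1090, Rational(1, 1867)), Mul(1, Rational(1, 642))), 3471) = Add(Add(Rational(-1090, 1867), Rational(1, 642)), 3471) = Add(Rational(-697913, 1198614), 3471) = Rational(4159691281, 1198614)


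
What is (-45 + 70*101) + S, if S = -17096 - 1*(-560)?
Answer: -9511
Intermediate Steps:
S = -16536 (S = -17096 + 560 = -16536)
(-45 + 70*101) + S = (-45 + 70*101) - 16536 = (-45 + 7070) - 16536 = 7025 - 16536 = -9511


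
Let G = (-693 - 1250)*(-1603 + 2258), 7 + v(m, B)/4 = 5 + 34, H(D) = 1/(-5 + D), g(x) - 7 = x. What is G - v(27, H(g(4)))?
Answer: -1272793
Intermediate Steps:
g(x) = 7 + x
v(m, B) = 128 (v(m, B) = -28 + 4*(5 + 34) = -28 + 4*39 = -28 + 156 = 128)
G = -1272665 (G = -1943*655 = -1272665)
G - v(27, H(g(4))) = -1272665 - 1*128 = -1272665 - 128 = -1272793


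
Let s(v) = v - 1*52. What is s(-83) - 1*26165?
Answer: -26300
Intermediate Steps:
s(v) = -52 + v (s(v) = v - 52 = -52 + v)
s(-83) - 1*26165 = (-52 - 83) - 1*26165 = -135 - 26165 = -26300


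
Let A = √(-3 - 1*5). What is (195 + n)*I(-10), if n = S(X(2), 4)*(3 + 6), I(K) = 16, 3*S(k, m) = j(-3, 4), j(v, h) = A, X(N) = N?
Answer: 3120 + 96*I*√2 ≈ 3120.0 + 135.76*I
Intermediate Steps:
A = 2*I*√2 (A = √(-3 - 5) = √(-8) = 2*I*√2 ≈ 2.8284*I)
j(v, h) = 2*I*√2
S(k, m) = 2*I*√2/3 (S(k, m) = (2*I*√2)/3 = 2*I*√2/3)
n = 6*I*√2 (n = (2*I*√2/3)*(3 + 6) = (2*I*√2/3)*9 = 6*I*√2 ≈ 8.4853*I)
(195 + n)*I(-10) = (195 + 6*I*√2)*16 = 3120 + 96*I*√2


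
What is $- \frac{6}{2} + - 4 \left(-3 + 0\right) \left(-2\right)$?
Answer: $-27$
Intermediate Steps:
$- \frac{6}{2} + - 4 \left(-3 + 0\right) \left(-2\right) = \left(-6\right) \frac{1}{2} + \left(-4\right) \left(-3\right) \left(-2\right) = -3 + 12 \left(-2\right) = -3 - 24 = -27$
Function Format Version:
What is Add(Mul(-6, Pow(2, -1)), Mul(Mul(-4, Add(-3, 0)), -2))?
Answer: -27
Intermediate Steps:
Add(Mul(-6, Pow(2, -1)), Mul(Mul(-4, Add(-3, 0)), -2)) = Add(Mul(-6, Rational(1, 2)), Mul(Mul(-4, -3), -2)) = Add(-3, Mul(12, -2)) = Add(-3, -24) = -27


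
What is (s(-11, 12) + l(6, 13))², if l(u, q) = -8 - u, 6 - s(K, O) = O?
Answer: 400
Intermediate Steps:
s(K, O) = 6 - O
(s(-11, 12) + l(6, 13))² = ((6 - 1*12) + (-8 - 1*6))² = ((6 - 12) + (-8 - 6))² = (-6 - 14)² = (-20)² = 400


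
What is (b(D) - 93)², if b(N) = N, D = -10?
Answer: 10609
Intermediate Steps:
(b(D) - 93)² = (-10 - 93)² = (-103)² = 10609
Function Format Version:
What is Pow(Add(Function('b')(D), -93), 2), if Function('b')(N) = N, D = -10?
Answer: 10609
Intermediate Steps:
Pow(Add(Function('b')(D), -93), 2) = Pow(Add(-10, -93), 2) = Pow(-103, 2) = 10609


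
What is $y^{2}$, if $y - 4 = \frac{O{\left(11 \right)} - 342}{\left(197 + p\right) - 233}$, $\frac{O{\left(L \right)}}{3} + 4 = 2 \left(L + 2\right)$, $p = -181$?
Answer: $\frac{1308736}{47089} \approx 27.793$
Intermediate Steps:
$O{\left(L \right)} = 6 L$ ($O{\left(L \right)} = -12 + 3 \cdot 2 \left(L + 2\right) = -12 + 3 \cdot 2 \left(2 + L\right) = -12 + 3 \left(4 + 2 L\right) = -12 + \left(12 + 6 L\right) = 6 L$)
$y = \frac{1144}{217}$ ($y = 4 + \frac{6 \cdot 11 - 342}{\left(197 - 181\right) - 233} = 4 + \frac{66 - 342}{16 - 233} = 4 - \frac{276}{-217} = 4 - - \frac{276}{217} = 4 + \frac{276}{217} = \frac{1144}{217} \approx 5.2719$)
$y^{2} = \left(\frac{1144}{217}\right)^{2} = \frac{1308736}{47089}$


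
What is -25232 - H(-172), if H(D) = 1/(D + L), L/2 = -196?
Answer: -14230847/564 ≈ -25232.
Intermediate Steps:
L = -392 (L = 2*(-196) = -392)
H(D) = 1/(-392 + D) (H(D) = 1/(D - 392) = 1/(-392 + D))
-25232 - H(-172) = -25232 - 1/(-392 - 172) = -25232 - 1/(-564) = -25232 - 1*(-1/564) = -25232 + 1/564 = -14230847/564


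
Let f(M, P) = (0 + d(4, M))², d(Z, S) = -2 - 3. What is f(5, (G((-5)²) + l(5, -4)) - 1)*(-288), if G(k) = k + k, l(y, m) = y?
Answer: -7200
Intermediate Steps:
G(k) = 2*k
d(Z, S) = -5
f(M, P) = 25 (f(M, P) = (0 - 5)² = (-5)² = 25)
f(5, (G((-5)²) + l(5, -4)) - 1)*(-288) = 25*(-288) = -7200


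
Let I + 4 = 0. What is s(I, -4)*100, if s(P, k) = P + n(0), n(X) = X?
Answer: -400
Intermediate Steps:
I = -4 (I = -4 + 0 = -4)
s(P, k) = P (s(P, k) = P + 0 = P)
s(I, -4)*100 = -4*100 = -400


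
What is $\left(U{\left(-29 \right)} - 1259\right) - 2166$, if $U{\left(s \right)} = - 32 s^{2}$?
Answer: $-30337$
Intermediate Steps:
$\left(U{\left(-29 \right)} - 1259\right) - 2166 = \left(- 32 \left(-29\right)^{2} - 1259\right) - 2166 = \left(\left(-32\right) 841 - 1259\right) - 2166 = \left(-26912 - 1259\right) - 2166 = -28171 - 2166 = -30337$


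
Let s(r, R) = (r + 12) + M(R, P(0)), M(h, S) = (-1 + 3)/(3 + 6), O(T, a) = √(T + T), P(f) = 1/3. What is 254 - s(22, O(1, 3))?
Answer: 1978/9 ≈ 219.78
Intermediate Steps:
P(f) = ⅓
O(T, a) = √2*√T (O(T, a) = √(2*T) = √2*√T)
M(h, S) = 2/9
s(r, R) = 110/9 + r (s(r, R) = (r + 12) + 2/9 = (12 + r) + 2/9 = 110/9 + r)
254 - s(22, O(1, 3)) = 254 - (110/9 + 22) = 254 - 1*308/9 = 254 - 308/9 = 1978/9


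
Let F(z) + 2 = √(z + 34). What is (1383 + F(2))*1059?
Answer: 1468833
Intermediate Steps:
F(z) = -2 + √(34 + z) (F(z) = -2 + √(z + 34) = -2 + √(34 + z))
(1383 + F(2))*1059 = (1383 + (-2 + √(34 + 2)))*1059 = (1383 + (-2 + √36))*1059 = (1383 + (-2 + 6))*1059 = (1383 + 4)*1059 = 1387*1059 = 1468833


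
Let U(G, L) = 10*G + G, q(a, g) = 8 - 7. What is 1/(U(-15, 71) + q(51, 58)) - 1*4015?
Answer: -658461/164 ≈ -4015.0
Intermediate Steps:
q(a, g) = 1
U(G, L) = 11*G
1/(U(-15, 71) + q(51, 58)) - 1*4015 = 1/(11*(-15) + 1) - 1*4015 = 1/(-165 + 1) - 4015 = 1/(-164) - 4015 = -1/164 - 4015 = -658461/164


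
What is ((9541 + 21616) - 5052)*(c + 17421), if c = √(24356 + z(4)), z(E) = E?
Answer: 454775205 + 52210*√6090 ≈ 4.5885e+8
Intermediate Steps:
c = 2*√6090 (c = √(24356 + 4) = √24360 = 2*√6090 ≈ 156.08)
((9541 + 21616) - 5052)*(c + 17421) = ((9541 + 21616) - 5052)*(2*√6090 + 17421) = (31157 - 5052)*(17421 + 2*√6090) = 26105*(17421 + 2*√6090) = 454775205 + 52210*√6090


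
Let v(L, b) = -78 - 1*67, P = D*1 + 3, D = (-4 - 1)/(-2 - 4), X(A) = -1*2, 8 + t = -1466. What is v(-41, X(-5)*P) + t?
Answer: -1619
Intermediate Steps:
t = -1474 (t = -8 - 1466 = -1474)
X(A) = -2
D = 5/6 (D = -5/(-6) = -5*(-1/6) = 5/6 ≈ 0.83333)
P = 23/6 (P = (5/6)*1 + 3 = 5/6 + 3 = 23/6 ≈ 3.8333)
v(L, b) = -145 (v(L, b) = -78 - 67 = -145)
v(-41, X(-5)*P) + t = -145 - 1474 = -1619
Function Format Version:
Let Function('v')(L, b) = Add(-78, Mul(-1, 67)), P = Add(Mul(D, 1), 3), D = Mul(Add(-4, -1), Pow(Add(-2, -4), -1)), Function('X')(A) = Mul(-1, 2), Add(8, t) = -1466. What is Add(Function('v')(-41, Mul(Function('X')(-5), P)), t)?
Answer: -1619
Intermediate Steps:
t = -1474 (t = Add(-8, -1466) = -1474)
Function('X')(A) = -2
D = Rational(5, 6) (D = Mul(-5, Pow(-6, -1)) = Mul(-5, Rational(-1, 6)) = Rational(5, 6) ≈ 0.83333)
P = Rational(23, 6) (P = Add(Mul(Rational(5, 6), 1), 3) = Add(Rational(5, 6), 3) = Rational(23, 6) ≈ 3.8333)
Function('v')(L, b) = -145 (Function('v')(L, b) = Add(-78, -67) = -145)
Add(Function('v')(-41, Mul(Function('X')(-5), P)), t) = Add(-145, -1474) = -1619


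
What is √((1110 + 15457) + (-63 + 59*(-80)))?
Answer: 2*√2946 ≈ 108.55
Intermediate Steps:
√((1110 + 15457) + (-63 + 59*(-80))) = √(16567 + (-63 - 4720)) = √(16567 - 4783) = √11784 = 2*√2946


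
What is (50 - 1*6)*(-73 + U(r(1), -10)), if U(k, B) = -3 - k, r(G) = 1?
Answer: -3388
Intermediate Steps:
(50 - 1*6)*(-73 + U(r(1), -10)) = (50 - 1*6)*(-73 + (-3 - 1*1)) = (50 - 6)*(-73 + (-3 - 1)) = 44*(-73 - 4) = 44*(-77) = -3388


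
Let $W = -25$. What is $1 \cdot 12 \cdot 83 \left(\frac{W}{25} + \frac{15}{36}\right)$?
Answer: $-581$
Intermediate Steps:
$1 \cdot 12 \cdot 83 \left(\frac{W}{25} + \frac{15}{36}\right) = 1 \cdot 12 \cdot 83 \left(- \frac{25}{25} + \frac{15}{36}\right) = 12 \cdot 83 \left(\left(-25\right) \frac{1}{25} + 15 \cdot \frac{1}{36}\right) = 996 \left(-1 + \frac{5}{12}\right) = 996 \left(- \frac{7}{12}\right) = -581$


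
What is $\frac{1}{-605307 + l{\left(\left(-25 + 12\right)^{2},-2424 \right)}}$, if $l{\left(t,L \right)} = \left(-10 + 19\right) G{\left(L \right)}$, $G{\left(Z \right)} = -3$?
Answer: $- \frac{1}{605334} \approx -1.652 \cdot 10^{-6}$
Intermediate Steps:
$l{\left(t,L \right)} = -27$ ($l{\left(t,L \right)} = \left(-10 + 19\right) \left(-3\right) = 9 \left(-3\right) = -27$)
$\frac{1}{-605307 + l{\left(\left(-25 + 12\right)^{2},-2424 \right)}} = \frac{1}{-605307 - 27} = \frac{1}{-605334} = - \frac{1}{605334}$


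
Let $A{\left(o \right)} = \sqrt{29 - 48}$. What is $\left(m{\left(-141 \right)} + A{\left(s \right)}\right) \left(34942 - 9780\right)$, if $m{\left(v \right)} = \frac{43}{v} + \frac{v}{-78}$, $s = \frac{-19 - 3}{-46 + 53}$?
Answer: $\frac{69308729}{1833} + 25162 i \sqrt{19} \approx 37812.0 + 1.0968 \cdot 10^{5} i$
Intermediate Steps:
$s = - \frac{22}{7} \approx -3.1429$
$m{\left(v \right)} = \frac{43}{v} - \frac{v}{78}$ ($m{\left(v \right)} = \frac{43}{v} + v \left(- \frac{1}{78}\right) = \frac{43}{v} - \frac{v}{78}$)
$A{\left(o \right)} = i \sqrt{19}$ ($A{\left(o \right)} = \sqrt{-19} = i \sqrt{19}$)
$\left(m{\left(-141 \right)} + A{\left(s \right)}\right) \left(34942 - 9780\right) = \left(\left(\frac{43}{-141} - - \frac{47}{26}\right) + i \sqrt{19}\right) \left(34942 - 9780\right) = \left(\left(43 \left(- \frac{1}{141}\right) + \frac{47}{26}\right) + i \sqrt{19}\right) 25162 = \left(\left(- \frac{43}{141} + \frac{47}{26}\right) + i \sqrt{19}\right) 25162 = \left(\frac{5509}{3666} + i \sqrt{19}\right) 25162 = \frac{69308729}{1833} + 25162 i \sqrt{19}$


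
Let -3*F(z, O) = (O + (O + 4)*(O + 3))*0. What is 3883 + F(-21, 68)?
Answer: 3883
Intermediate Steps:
F(z, O) = 0 (F(z, O) = -(O + (O + 4)*(O + 3))*0/3 = -(O + (4 + O)*(3 + O))*0/3 = -(O + (3 + O)*(4 + O))*0/3 = -⅓*0 = 0)
3883 + F(-21, 68) = 3883 + 0 = 3883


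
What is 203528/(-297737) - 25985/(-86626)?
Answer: -9894120583/25791765362 ≈ -0.38362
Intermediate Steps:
203528/(-297737) - 25985/(-86626) = 203528*(-1/297737) - 25985*(-1/86626) = -203528/297737 + 25985/86626 = -9894120583/25791765362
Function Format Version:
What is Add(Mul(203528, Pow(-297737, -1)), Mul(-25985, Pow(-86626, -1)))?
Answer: Rational(-9894120583, 25791765362) ≈ -0.38362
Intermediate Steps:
Add(Mul(203528, Pow(-297737, -1)), Mul(-25985, Pow(-86626, -1))) = Add(Mul(203528, Rational(-1, 297737)), Mul(-25985, Rational(-1, 86626))) = Add(Rational(-203528, 297737), Rational(25985, 86626)) = Rational(-9894120583, 25791765362)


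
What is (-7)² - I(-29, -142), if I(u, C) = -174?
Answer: 223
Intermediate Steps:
(-7)² - I(-29, -142) = (-7)² - 1*(-174) = 49 + 174 = 223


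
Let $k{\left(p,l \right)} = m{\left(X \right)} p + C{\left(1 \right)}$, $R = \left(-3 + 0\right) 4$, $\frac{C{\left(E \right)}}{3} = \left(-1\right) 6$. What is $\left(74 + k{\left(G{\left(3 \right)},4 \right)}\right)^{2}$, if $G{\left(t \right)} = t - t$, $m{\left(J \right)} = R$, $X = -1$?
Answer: $3136$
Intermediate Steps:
$C{\left(E \right)} = -18$ ($C{\left(E \right)} = 3 \left(\left(-1\right) 6\right) = 3 \left(-6\right) = -18$)
$R = -12$ ($R = \left(-3\right) 4 = -12$)
$m{\left(J \right)} = -12$
$G{\left(t \right)} = 0$
$k{\left(p,l \right)} = -18 - 12 p$ ($k{\left(p,l \right)} = - 12 p - 18 = -18 - 12 p$)
$\left(74 + k{\left(G{\left(3 \right)},4 \right)}\right)^{2} = \left(74 - 18\right)^{2} = 56^{2} = 3136$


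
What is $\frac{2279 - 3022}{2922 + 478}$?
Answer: $- \frac{743}{3400} \approx -0.21853$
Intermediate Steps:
$\frac{2279 - 3022}{2922 + 478} = - \frac{743}{3400}$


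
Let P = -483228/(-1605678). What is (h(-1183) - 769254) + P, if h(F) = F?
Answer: -206178876343/267613 ≈ -7.7044e+5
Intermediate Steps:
P = 80538/267613 (P = -483228*(-1/1605678) = 80538/267613 ≈ 0.30095)
(h(-1183) - 769254) + P = (-1183 - 769254) + 80538/267613 = -770437 + 80538/267613 = -206178876343/267613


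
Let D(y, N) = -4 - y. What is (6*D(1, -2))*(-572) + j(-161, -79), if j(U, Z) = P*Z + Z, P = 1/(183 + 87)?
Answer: 4611791/270 ≈ 17081.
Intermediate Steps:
P = 1/270 ≈ 0.0037037
j(U, Z) = 271*Z/270 (j(U, Z) = Z/270 + Z = 271*Z/270)
(6*D(1, -2))*(-572) + j(-161, -79) = (6*(-4 - 1*1))*(-572) + (271/270)*(-79) = (6*(-4 - 1))*(-572) - 21409/270 = (6*(-5))*(-572) - 21409/270 = -30*(-572) - 21409/270 = 17160 - 21409/270 = 4611791/270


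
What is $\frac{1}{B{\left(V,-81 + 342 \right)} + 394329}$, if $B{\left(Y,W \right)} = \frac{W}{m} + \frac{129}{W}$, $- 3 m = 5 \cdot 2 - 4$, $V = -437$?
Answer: $\frac{174}{68590625} \approx 2.5368 \cdot 10^{-6}$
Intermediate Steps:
$m = -2$ ($m = - \frac{5 \cdot 2 - 4}{3} = - \frac{10 - 4}{3} = \left(- \frac{1}{3}\right) 6 = -2$)
$B{\left(Y,W \right)} = \frac{129}{W} - \frac{W}{2}$ ($B{\left(Y,W \right)} = \frac{W}{-2} + \frac{129}{W} = W \left(- \frac{1}{2}\right) + \frac{129}{W} = - \frac{W}{2} + \frac{129}{W} = \frac{129}{W} - \frac{W}{2}$)
$\frac{1}{B{\left(V,-81 + 342 \right)} + 394329} = \frac{1}{\left(\frac{129}{-81 + 342} - \frac{-81 + 342}{2}\right) + 394329} = \frac{1}{\left(\frac{129}{261} - \frac{261}{2}\right) + 394329} = \frac{1}{\left(129 \cdot \frac{1}{261} - \frac{261}{2}\right) + 394329} = \frac{1}{\left(\frac{43}{87} - \frac{261}{2}\right) + 394329} = \frac{1}{- \frac{22621}{174} + 394329} = \frac{1}{\frac{68590625}{174}} = \frac{174}{68590625}$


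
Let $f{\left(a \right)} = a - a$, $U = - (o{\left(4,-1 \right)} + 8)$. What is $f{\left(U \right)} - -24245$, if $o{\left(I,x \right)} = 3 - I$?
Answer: $24245$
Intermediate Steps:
$U = -7$ ($U = - (\left(3 - 4\right) + 8) = - (-1 + 8) = \left(-1\right) 7 = -7$)
$f{\left(a \right)} = 0$
$f{\left(U \right)} - -24245 = 0 - -24245 = 0 + 24245 = 24245$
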